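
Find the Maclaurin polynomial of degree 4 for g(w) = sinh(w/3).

w^3/162 + w/3

Compute the successive derivatives at the expansion point and divide by k!.
g(0) = 0
g′(0) = 1/3
g′′(0) = 0
g′′′(0) = 1/27
g^(4)(0) = 0
The Taylor polynomial is Σ g^(k)(0)/k! · w^k.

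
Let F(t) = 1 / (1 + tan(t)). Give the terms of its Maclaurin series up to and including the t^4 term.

Expand as Σ (-1)^k u^k with u equal to the inner function's series.
F(0) = 1
F′(0) = -1
F′′(0) = 2
F′′′(0) = -8
F^(4)(0) = 40

5*t^4/3 - 4*t^3/3 + t^2 - t + 1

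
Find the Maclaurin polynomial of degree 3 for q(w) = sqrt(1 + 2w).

Differentiate repeatedly and evaluate at the center.
[w^0] = 1;  [w^1] = 1;  [w^2] = -1/2;  [w^3] = 1/2.

w^3/2 - w^2/2 + w + 1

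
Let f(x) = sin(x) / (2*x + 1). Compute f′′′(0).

Use 1/(1 - r) = Σ r^k on the denominator, then take the Cauchy product.
From the series, [x^3] f = 23/6; multiply by 3! = 6 to get 23.

23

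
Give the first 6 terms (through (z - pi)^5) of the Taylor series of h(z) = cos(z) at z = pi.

h(pi) = -1
h′(pi) = 0
h′′(pi) = 1
h′′′(pi) = 0
h^(4)(pi) = -1
h^(5)(pi) = 0

-(z - pi)^4/24 + (z - pi)^2/2 - 1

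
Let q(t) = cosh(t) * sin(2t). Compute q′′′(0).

-2

Write out both Maclaurin series and multiply, keeping only the needed powers.
The coefficient of t^3 in the expansion is -1/3, so q′′′(0) = 3! * (-1/3) = -2.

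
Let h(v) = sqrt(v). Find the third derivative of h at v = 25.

Use the known series and substitute for the argument.
From the series, [(v - 25)^3] h = 1/50000; multiply by 3! = 6 to get 3/25000.

3/25000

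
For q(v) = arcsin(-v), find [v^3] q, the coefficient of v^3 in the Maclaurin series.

-1/6

Differentiate repeatedly and evaluate at the center.
q(0) = 0
q′(0) = -1
q′′(0) = 0
q′′′(0) = -1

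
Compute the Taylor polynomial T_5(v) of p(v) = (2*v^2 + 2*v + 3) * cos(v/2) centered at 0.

Distribute the polynomial across the series and collect like powers.
[v^0] = 3;  [v^1] = 2;  [v^2] = 13/8;  [v^3] = -1/4;  [v^4] = -31/128;  [v^5] = 1/192.

v^5/192 - 31*v^4/128 - v^3/4 + 13*v^2/8 + 2*v + 3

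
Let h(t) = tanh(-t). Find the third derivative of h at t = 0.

Differentiate repeatedly and evaluate at the center.
From the series, [t^3] h = 1/3; multiply by 3! = 6 to get 2.

2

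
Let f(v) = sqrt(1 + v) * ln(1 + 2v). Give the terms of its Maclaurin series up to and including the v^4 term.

Write out both Maclaurin series and multiply, keeping only the needed powers.
f(0) = 0
f′(0) = 2
f′′(0) = -2
f′′′(0) = 17/2
f^(4)(0) = -55
The Taylor polynomial is Σ f^(k)(0)/k! · v^k.

-55*v^4/24 + 17*v^3/12 - v^2 + 2*v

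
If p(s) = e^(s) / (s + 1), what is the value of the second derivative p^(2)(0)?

Use 1/(1 - r) = Σ r^k on the denominator, then take the Cauchy product.
From the series, [s^2] p = 1/2; multiply by 2! = 2 to get 1.

1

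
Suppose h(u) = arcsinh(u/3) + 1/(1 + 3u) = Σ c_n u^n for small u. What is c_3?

-4375/162

Expand each term separately and add.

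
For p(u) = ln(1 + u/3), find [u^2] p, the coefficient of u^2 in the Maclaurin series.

-1/18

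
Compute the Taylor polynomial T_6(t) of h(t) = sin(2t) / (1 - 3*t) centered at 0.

Use 1/(1 - r) = Σ r^k on the denominator, then take the Cauchy product.

2254*t^6/5 + 2254*t^5/15 + 50*t^4 + 50*t^3/3 + 6*t^2 + 2*t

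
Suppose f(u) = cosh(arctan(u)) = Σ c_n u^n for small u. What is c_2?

Plug the Maclaurin series of the inner function into that of the outer and collect terms.
[u^0] = 1;  [u^1] = 0;  [u^2] = 1/2.

1/2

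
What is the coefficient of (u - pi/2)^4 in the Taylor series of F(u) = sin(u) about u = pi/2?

1/24

F(pi/2) = 1
F′(pi/2) = 0
F′′(pi/2) = -1
F′′′(pi/2) = 0
F^(4)(pi/2) = 1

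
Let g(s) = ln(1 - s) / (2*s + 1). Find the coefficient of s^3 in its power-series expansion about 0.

-10/3

Use 1/(1 - r) = Σ r^k on the denominator, then take the Cauchy product.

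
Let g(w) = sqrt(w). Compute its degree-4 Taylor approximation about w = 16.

-5*(w - 16)^4/2097152 + (w - 16)^3/16384 - (w - 16)^2/512 + (w - 16)/8 + 4

g(16) = 4
g′(16) = 1/8
g′′(16) = -1/256
g′′′(16) = 3/8192
g^(4)(16) = -15/262144
Dividing each by k! gives the coefficients c_0, ..., c_4.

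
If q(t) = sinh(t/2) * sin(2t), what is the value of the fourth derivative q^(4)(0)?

-15

Multiply the two series term by term and collect like powers.
The coefficient of t^4 in the expansion is -5/8, so q^(4)(0) = 4! * (-5/8) = -15.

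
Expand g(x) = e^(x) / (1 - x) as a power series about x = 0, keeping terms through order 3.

8*x^3/3 + 5*x^2/2 + 2*x + 1

Take the Cauchy product of the two expansions.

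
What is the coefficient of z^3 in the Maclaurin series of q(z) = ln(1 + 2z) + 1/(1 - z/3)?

73/27

Combine the two series term by term.
q(0) = 1
q′(0) = 7/3
q′′(0) = -34/9
q′′′(0) = 146/9
So c_3 = q′′′(0)/3! = 73/27.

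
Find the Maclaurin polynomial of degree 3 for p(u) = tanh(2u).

-8*u^3/3 + 2*u

[u^0] = 0;  [u^1] = 2;  [u^2] = 0;  [u^3] = -8/3.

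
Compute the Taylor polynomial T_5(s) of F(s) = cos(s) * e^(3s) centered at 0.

Take the Cauchy product of the two expansions.
F(0) = 1
F′(0) = 3
F′′(0) = 8
F′′′(0) = 18
F^(4)(0) = 28
F^(5)(0) = -12
Dividing each by k! gives the coefficients c_0, ..., c_5.

-s^5/10 + 7*s^4/6 + 3*s^3 + 4*s^2 + 3*s + 1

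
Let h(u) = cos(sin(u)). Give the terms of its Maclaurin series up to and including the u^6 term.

Compose series: expand the inner function first, then feed it into the outer expansion.
h(0) = 1
h′(0) = 0
h′′(0) = -1
h′′′(0) = 0
h^(4)(0) = 5
h^(5)(0) = 0
h^(6)(0) = -37
The Taylor polynomial is Σ h^(k)(0)/k! · u^k.

-37*u^6/720 + 5*u^4/24 - u^2/2 + 1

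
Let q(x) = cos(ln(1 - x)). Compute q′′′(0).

-3

Plug the Maclaurin series of the inner function into that of the outer and collect terms.
The coefficient of x^3 in the expansion is -1/2, so q′′′(0) = 3! * (-1/2) = -3.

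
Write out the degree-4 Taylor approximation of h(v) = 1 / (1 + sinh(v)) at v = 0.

4*v^4/3 - 7*v^3/6 + v^2 - v + 1

Expand as Σ (-1)^k u^k with u equal to the inner function's series.
h(0) = 1
h′(0) = -1
h′′(0) = 2
h′′′(0) = -7
h^(4)(0) = 32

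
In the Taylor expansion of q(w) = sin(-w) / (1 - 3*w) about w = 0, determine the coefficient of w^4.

-53/2

Expand 1/(denominator) as a geometric series and multiply by the numerator's series.
q(0) = 0
q′(0) = -1
q′′(0) = -6
q′′′(0) = -53
q^(4)(0) = -636
So c_4 = q^(4)(0)/4! = -53/2.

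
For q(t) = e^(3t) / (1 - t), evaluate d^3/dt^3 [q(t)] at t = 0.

78

Expand each factor separately, then convolve coefficients.
The coefficient of t^3 in the expansion is 13, so q′′′(0) = 3! * (13) = 78.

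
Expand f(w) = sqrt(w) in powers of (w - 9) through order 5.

7*(w - 9)^5/5038848 - 5*(w - 9)^4/279936 + (w - 9)^3/3888 - (w - 9)^2/216 + (w - 9)/6 + 3

[(w - 9)^0] = 3;  [(w - 9)^1] = 1/6;  [(w - 9)^2] = -1/216;  [(w - 9)^3] = 1/3888;  [(w - 9)^4] = -5/279936;  [(w - 9)^5] = 7/5038848.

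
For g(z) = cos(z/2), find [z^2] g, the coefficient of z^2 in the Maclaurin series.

-1/8

Compute the successive derivatives at the expansion point and divide by k!.
[z^0] = 1;  [z^1] = 0;  [z^2] = -1/8.
So c_2 = g′′(0)/2! = -1/8.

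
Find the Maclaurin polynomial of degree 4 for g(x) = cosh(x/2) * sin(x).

-x^3/24 + x

Expand each factor separately, then convolve coefficients.
g(0) = 0
g′(0) = 1
g′′(0) = 0
g′′′(0) = -1/4
g^(4)(0) = 0
Then c_k = g^(k)(0)/k! gives each Taylor coefficient.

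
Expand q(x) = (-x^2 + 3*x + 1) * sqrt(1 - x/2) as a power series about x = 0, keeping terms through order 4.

Distribute the polynomial across the series and collect like powers.
q(0) = 1
q′(0) = 11/4
q′′(0) = -57/16
q′′′(0) = 57/64
q^(4)(0) = 33/256
Then c_k = q^(k)(0)/k! gives each Taylor coefficient.

11*x^4/2048 + 19*x^3/128 - 57*x^2/32 + 11*x/4 + 1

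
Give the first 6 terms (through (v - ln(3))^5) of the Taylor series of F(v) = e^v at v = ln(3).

(v - ln(3))^5/40 + (v - ln(3))^4/8 + (v - ln(3))^3/2 + 3*(v - ln(3))^2/2 + 3*(v - ln(3)) + 3

F(ln(3)) = 3
F′(ln(3)) = 3
F′′(ln(3)) = 3
F′′′(ln(3)) = 3
F^(4)(ln(3)) = 3
F^(5)(ln(3)) = 3
Dividing each by k! gives the coefficients c_0, ..., c_5.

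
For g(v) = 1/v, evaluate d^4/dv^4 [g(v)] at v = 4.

Differentiate repeatedly and evaluate at the center.
The coefficient of (v - 4)^4 in the expansion is 1/1024, so g^(4)(4) = 4! * (1/1024) = 3/128.

3/128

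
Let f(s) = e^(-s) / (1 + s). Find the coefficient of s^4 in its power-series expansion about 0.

65/24

Expand each factor separately, then convolve coefficients.
f(0) = 1
f′(0) = -2
f′′(0) = 5
f′′′(0) = -16
f^(4)(0) = 65
The Taylor polynomial is Σ f^(k)(0)/k! · s^k.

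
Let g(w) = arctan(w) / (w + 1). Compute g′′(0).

-2

Expand 1/(denominator) as a geometric series and multiply by the numerator's series.
The coefficient of w^2 in the expansion is -1, so g′′(0) = 2! * (-1) = -2.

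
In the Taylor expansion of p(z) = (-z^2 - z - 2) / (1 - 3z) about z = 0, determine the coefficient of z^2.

-22

Distribute the polynomial across the series and collect like powers.
p(0) = -2
p′(0) = -7
p′′(0) = -44
So c_2 = p′′(0)/2! = -22.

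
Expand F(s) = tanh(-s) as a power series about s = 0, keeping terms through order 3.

s^3/3 - s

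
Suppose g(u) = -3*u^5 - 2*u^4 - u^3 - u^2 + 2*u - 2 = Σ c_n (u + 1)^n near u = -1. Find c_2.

20

Apply the Taylor formula c_k = f^(k)(a)/k!.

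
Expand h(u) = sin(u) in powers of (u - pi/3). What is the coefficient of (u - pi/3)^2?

Compute the successive derivatives at the expansion point and divide by k!.
h(pi/3) = sqrt(3)/2
h′(pi/3) = 1/2
h′′(pi/3) = -sqrt(3)/2
So c_2 = h′′(pi/3)/2! = -sqrt(3)/4.

-sqrt(3)/4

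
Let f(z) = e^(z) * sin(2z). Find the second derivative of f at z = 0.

Multiply the two series term by term and collect like powers.
From the series, [z^2] f = 2; multiply by 2! = 2 to get 4.

4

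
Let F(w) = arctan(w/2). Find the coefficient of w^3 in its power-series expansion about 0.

-1/24

Differentiate repeatedly and evaluate at the center.
F(0) = 0
F′(0) = 1/2
F′′(0) = 0
F′′′(0) = -1/4
So c_3 = F′′′(0)/3! = -1/24.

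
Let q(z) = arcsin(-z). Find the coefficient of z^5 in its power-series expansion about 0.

-3/40

q(0) = 0
q′(0) = -1
q′′(0) = 0
q′′′(0) = -1
q^(4)(0) = 0
q^(5)(0) = -9
Dividing each by k! gives the coefficients c_0, ..., c_5.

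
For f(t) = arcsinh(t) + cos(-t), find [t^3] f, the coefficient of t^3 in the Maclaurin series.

-1/6

Expand each term separately and add.
f(0) = 1
f′(0) = 1
f′′(0) = -1
f′′′(0) = -1
So c_3 = f′′′(0)/3! = -1/6.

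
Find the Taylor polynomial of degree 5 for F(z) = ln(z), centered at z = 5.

F(5) = ln(5)
F′(5) = 1/5
F′′(5) = -1/25
F′′′(5) = 2/125
F^(4)(5) = -6/625
F^(5)(5) = 24/3125

(z - 5)^5/15625 - (z - 5)^4/2500 + (z - 5)^3/375 - (z - 5)^2/50 + (z - 5)/5 + ln(5)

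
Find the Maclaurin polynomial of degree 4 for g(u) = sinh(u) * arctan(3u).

-17*u^4/2 + 3*u^2

Multiply the two series term by term and collect like powers.
g(0) = 0
g′(0) = 0
g′′(0) = 6
g′′′(0) = 0
g^(4)(0) = -204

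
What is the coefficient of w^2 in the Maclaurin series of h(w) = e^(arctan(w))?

1/2

Compose series: expand the inner function first, then feed it into the outer expansion.
h(0) = 1
h′(0) = 1
h′′(0) = 1
The Taylor polynomial is Σ h^(k)(0)/k! · w^k.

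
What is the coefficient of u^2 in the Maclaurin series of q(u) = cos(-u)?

-1/2

[u^0] = 1;  [u^1] = 0;  [u^2] = -1/2.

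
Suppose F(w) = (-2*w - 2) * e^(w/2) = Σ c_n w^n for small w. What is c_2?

-5/4

Shift and add copies of the series according to the polynomial's terms.
F(0) = -2
F′(0) = -3
F′′(0) = -5/2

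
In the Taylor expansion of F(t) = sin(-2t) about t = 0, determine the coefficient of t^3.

4/3

[t^0] = 0;  [t^1] = -2;  [t^2] = 0;  [t^3] = 4/3.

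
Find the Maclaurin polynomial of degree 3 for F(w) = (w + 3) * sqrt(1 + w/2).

-w^3/128 + 5*w^2/32 + 7*w/4 + 3

Distribute the polynomial across the series and collect like powers.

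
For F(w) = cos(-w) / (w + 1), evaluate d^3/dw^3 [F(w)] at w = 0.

-3

Expand 1/(denominator) as a geometric series and multiply by the numerator's series.
The coefficient of w^3 in the expansion is -1/2, so F′′′(0) = 3! * (-1/2) = -3.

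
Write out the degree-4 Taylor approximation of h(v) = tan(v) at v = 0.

[v^0] = 0;  [v^1] = 1;  [v^2] = 0;  [v^3] = 1/3;  [v^4] = 0.

v^3/3 + v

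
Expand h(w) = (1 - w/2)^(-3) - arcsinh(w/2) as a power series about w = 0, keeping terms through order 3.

61*w^3/48 + 3*w^2/2 + w + 1

Expand each term separately and add.
h(0) = 1
h′(0) = 1
h′′(0) = 3
h′′′(0) = 61/8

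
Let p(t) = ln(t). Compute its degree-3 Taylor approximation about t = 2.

Use the known series and substitute for the argument.
p(2) = ln(2)
p′(2) = 1/2
p′′(2) = -1/4
p′′′(2) = 1/4

(t - 2)^3/24 - (t - 2)^2/8 + (t - 2)/2 + ln(2)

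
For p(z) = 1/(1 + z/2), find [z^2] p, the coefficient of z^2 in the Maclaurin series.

p(0) = 1
p′(0) = -1/2
p′′(0) = 1/2
So c_2 = p′′(0)/2! = 1/4.

1/4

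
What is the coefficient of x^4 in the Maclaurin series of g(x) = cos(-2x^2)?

Differentiate repeatedly and evaluate at the center.
g(0) = 1
g′(0) = 0
g′′(0) = 0
g′′′(0) = 0
g^(4)(0) = -48
Dividing each by k! gives the coefficients c_0, ..., c_4.

-2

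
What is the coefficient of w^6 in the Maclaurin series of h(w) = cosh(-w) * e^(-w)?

Expand each factor separately, then convolve coefficients.
h(0) = 1
h′(0) = -1
h′′(0) = 2
h′′′(0) = -4
h^(4)(0) = 8
h^(5)(0) = -16
h^(6)(0) = 32
So c_6 = h^(6)(0)/6! = 2/45.

2/45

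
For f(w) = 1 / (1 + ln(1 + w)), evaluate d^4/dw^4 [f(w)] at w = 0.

88

Use the geometric series for the reciprocal, then substitute.
The coefficient of w^4 in the expansion is 11/3, so f^(4)(0) = 4! * (11/3) = 88.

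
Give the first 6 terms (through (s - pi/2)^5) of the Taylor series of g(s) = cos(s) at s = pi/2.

g(pi/2) = 0
g′(pi/2) = -1
g′′(pi/2) = 0
g′′′(pi/2) = 1
g^(4)(pi/2) = 0
g^(5)(pi/2) = -1
The Taylor polynomial is Σ g^(k)(pi/2)/k! · (s - pi/2)^k.

-(s - pi/2)^5/120 + (s - pi/2)^3/6 - (s - pi/2)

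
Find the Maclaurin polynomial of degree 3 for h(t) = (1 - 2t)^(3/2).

t^3/2 + 3*t^2/2 - 3*t + 1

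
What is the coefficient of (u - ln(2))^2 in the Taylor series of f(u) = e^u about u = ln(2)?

1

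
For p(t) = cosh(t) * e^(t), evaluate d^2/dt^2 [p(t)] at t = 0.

2

Expand each factor separately, then convolve coefficients.
The coefficient of t^2 in the expansion is 1, so p′′(0) = 2! * (1) = 2.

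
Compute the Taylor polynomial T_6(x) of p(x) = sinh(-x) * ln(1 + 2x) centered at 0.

Expand each factor separately, then convolve coefficients.

-247*x^6/36 + 13*x^5/3 - 3*x^4 + 2*x^3 - 2*x^2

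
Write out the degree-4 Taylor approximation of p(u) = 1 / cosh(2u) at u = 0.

10*u^4/3 - 2*u^2 + 1

Write the quotient as an unknown series and match coefficients against numerator = denominator · series.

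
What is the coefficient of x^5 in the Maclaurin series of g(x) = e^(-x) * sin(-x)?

Multiply the two series term by term and collect like powers.
g(0) = 0
g′(0) = -1
g′′(0) = 2
g′′′(0) = -2
g^(4)(0) = 0
g^(5)(0) = 4

1/30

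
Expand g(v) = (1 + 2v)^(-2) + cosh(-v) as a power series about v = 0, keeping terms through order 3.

-32*v^3 + 25*v^2/2 - 4*v + 2

Add the two expansions coefficient-wise.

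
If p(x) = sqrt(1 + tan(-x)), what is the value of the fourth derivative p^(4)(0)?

-47/16

Plug the Maclaurin series of the inner function into that of the outer and collect terms.
The coefficient of x^4 in the expansion is -47/384, so p^(4)(0) = 4! * (-47/384) = -47/16.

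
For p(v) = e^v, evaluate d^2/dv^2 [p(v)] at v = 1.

The coefficient of (v - 1)^2 in the expansion is e/2, so p′′(1) = 2! * (e/2) = e.

e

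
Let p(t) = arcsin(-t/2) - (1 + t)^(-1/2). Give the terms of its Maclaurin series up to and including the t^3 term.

Expand each term separately and add.
p(0) = -1
p′(0) = 0
p′′(0) = -3/4
p′′′(0) = 7/4
Dividing each by k! gives the coefficients c_0, ..., c_3.

7*t^3/24 - 3*t^2/8 - 1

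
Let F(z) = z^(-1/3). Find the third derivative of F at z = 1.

The coefficient of (z - 1)^3 in the expansion is -14/81, so F′′′(1) = 3! * (-14/81) = -28/27.

-28/27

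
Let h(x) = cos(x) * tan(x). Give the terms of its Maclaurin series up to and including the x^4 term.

-x^3/6 + x

Write out both Maclaurin series and multiply, keeping only the needed powers.
[x^0] = 0;  [x^1] = 1;  [x^2] = 0;  [x^3] = -1/6;  [x^4] = 0.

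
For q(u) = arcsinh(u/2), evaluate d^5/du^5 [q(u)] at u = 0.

9/32

Use the known series and substitute for the argument.
The coefficient of u^5 in the expansion is 3/1280, so q^(5)(0) = 5! * (3/1280) = 9/32.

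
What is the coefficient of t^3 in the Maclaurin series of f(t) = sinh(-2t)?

-4/3

c_3 = f′′′(0)/3! = -4/3.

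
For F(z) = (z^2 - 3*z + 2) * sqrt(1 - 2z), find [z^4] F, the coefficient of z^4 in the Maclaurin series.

-1/4

Shift and add copies of the series according to the polynomial's terms.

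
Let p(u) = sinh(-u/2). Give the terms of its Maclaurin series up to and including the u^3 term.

Use the known series and substitute for the argument.

-u^3/48 - u/2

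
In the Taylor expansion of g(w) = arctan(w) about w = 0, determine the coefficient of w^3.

-1/3

g(0) = 0
g′(0) = 1
g′′(0) = 0
g′′′(0) = -2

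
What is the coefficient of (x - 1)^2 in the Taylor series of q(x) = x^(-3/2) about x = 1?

q(1) = 1
q′(1) = -3/2
q′′(1) = 15/4
Then c_k = q^(k)(1)/k! gives each Taylor coefficient.

15/8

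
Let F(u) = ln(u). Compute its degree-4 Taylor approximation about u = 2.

[(u - 2)^0] = ln(2);  [(u - 2)^1] = 1/2;  [(u - 2)^2] = -1/8;  [(u - 2)^3] = 1/24;  [(u - 2)^4] = -1/64.

-(u - 2)^4/64 + (u - 2)^3/24 - (u - 2)^2/8 + (u - 2)/2 + ln(2)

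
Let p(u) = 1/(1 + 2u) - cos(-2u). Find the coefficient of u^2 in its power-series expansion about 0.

6

Expand each term separately and add.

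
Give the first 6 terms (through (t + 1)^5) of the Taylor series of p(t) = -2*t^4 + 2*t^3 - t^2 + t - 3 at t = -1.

-2*(t + 1)^4 + 10*(t + 1)^3 - 19*(t + 1)^2 + 17*(t + 1) - 9

p(-1) = -9
p′(-1) = 17
p′′(-1) = -38
p′′′(-1) = 60
p^(4)(-1) = -48
p^(5)(-1) = 0
Dividing each by k! gives the coefficients c_0, ..., c_5.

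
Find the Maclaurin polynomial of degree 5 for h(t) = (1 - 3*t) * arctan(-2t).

Multiply each power in the prefactor through the base expansion.
[t^0] = 0;  [t^1] = -2;  [t^2] = 6;  [t^3] = 8/3;  [t^4] = -8;  [t^5] = -32/5.

-32*t^5/5 - 8*t^4 + 8*t^3/3 + 6*t^2 - 2*t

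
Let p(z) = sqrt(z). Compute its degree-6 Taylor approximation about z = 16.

Apply the Taylor formula c_k = f^(k)(a)/k!.
[(z - 16)^0] = 4;  [(z - 16)^1] = 1/8;  [(z - 16)^2] = -1/512;  [(z - 16)^3] = 1/16384;  [(z - 16)^4] = -5/2097152;  [(z - 16)^5] = 7/67108864;  [(z - 16)^6] = -21/4294967296.

-21*(z - 16)^6/4294967296 + 7*(z - 16)^5/67108864 - 5*(z - 16)^4/2097152 + (z - 16)^3/16384 - (z - 16)^2/512 + (z - 16)/8 + 4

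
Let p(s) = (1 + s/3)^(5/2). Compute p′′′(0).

The coefficient of s^3 in the expansion is 5/432, so p′′′(0) = 3! * (5/432) = 5/72.

5/72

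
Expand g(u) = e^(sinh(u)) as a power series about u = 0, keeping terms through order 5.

u^5/10 + 5*u^4/24 + u^3/3 + u^2/2 + u + 1

Let u equal the inner series; expand the outer function in u and truncate.
[u^0] = 1;  [u^1] = 1;  [u^2] = 1/2;  [u^3] = 1/3;  [u^4] = 5/24;  [u^5] = 1/10.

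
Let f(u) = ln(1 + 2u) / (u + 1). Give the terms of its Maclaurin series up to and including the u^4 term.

Use 1/(1 - r) = Σ r^k on the denominator, then take the Cauchy product.
f(0) = 0
f′(0) = 2
f′′(0) = -8
f′′′(0) = 40
f^(4)(0) = -256
The Taylor polynomial is Σ f^(k)(0)/k! · u^k.

-32*u^4/3 + 20*u^3/3 - 4*u^2 + 2*u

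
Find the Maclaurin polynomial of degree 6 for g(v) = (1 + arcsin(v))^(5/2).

929*v^6/3072 + 91*v^5/256 + 75*v^4/128 + 35*v^3/48 + 15*v^2/8 + 5*v/2 + 1

Compose series: expand the inner function first, then feed it into the outer expansion.
[v^0] = 1;  [v^1] = 5/2;  [v^2] = 15/8;  [v^3] = 35/48;  [v^4] = 75/128;  [v^5] = 91/256;  [v^6] = 929/3072.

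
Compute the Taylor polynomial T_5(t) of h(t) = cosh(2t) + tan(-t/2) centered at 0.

Combine the two series term by term.
h(0) = 1
h′(0) = -1/2
h′′(0) = 4
h′′′(0) = -1/4
h^(4)(0) = 16
h^(5)(0) = -1/2
The Taylor polynomial is Σ h^(k)(0)/k! · t^k.

-t^5/240 + 2*t^4/3 - t^3/24 + 2*t^2 - t/2 + 1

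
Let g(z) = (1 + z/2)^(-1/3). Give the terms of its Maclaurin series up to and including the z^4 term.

35*z^4/3888 - 7*z^3/324 + z^2/18 - z/6 + 1

g(0) = 1
g′(0) = -1/6
g′′(0) = 1/9
g′′′(0) = -7/54
g^(4)(0) = 35/162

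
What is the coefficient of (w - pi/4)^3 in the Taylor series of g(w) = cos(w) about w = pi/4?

sqrt(2)/12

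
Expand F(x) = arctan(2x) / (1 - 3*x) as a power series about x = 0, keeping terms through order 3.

46*x^3/3 + 6*x^2 + 2*x

Use 1/(1 - r) = Σ r^k on the denominator, then take the Cauchy product.
[x^0] = 0;  [x^1] = 2;  [x^2] = 6;  [x^3] = 46/3.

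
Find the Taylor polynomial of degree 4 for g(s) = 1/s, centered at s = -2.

g(-2) = -1/2
g′(-2) = -1/4
g′′(-2) = -1/4
g′′′(-2) = -3/8
g^(4)(-2) = -3/4

-(s + 2)^4/32 - (s + 2)^3/16 - (s + 2)^2/8 - (s + 2)/4 - 1/2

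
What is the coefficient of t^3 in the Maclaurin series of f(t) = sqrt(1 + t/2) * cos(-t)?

Expand each factor separately, then convolve coefficients.

-15/128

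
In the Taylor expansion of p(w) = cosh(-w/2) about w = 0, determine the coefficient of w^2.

Differentiate repeatedly and evaluate at the center.
So c_2 = p′′(0)/2! = 1/8.

1/8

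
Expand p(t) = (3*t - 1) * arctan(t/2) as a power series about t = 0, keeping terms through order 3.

t^3/24 + 3*t^2/2 - t/2

Shift and add copies of the series according to the polynomial's terms.
[t^0] = 0;  [t^1] = -1/2;  [t^2] = 3/2;  [t^3] = 1/24.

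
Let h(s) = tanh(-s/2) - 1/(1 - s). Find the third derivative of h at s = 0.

Combine the two series term by term.
From the series, [s^3] h = -23/24; multiply by 3! = 6 to get -23/4.

-23/4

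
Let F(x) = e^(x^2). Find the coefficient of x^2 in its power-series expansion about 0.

1

F(0) = 1
F′(0) = 0
F′′(0) = 2
Dividing each by k! gives the coefficients c_0, ..., c_2.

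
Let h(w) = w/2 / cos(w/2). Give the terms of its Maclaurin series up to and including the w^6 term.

5*w^5/768 + w^3/16 + w/2

Divide the numerator series by the denominator series (power-series long division).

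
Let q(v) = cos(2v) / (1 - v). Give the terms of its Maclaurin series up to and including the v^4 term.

-v^4/3 - v^3 - v^2 + v + 1

Use 1/(1 - r) = Σ r^k on the denominator, then take the Cauchy product.
q(0) = 1
q′(0) = 1
q′′(0) = -2
q′′′(0) = -6
q^(4)(0) = -8
The Taylor polynomial is Σ q^(k)(0)/k! · v^k.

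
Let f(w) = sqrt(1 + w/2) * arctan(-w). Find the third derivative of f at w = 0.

35/16

Write out both Maclaurin series and multiply, keeping only the needed powers.
The coefficient of w^3 in the expansion is 35/96, so f′′′(0) = 3! * (35/96) = 35/16.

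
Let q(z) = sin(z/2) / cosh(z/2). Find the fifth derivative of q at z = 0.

9/8

Invert the denominator's series and multiply.
The coefficient of z^5 in the expansion is 3/320, so q^(5)(0) = 5! * (3/320) = 9/8.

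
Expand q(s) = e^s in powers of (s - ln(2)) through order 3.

q(ln(2)) = 2
q′(ln(2)) = 2
q′′(ln(2)) = 2
q′′′(ln(2)) = 2

(s - ln(2))^3/3 + (s - ln(2))^2 + 2*(s - ln(2)) + 2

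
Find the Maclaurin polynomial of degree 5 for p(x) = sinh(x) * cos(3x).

79*x^5/30 - 13*x^3/3 + x

Expand each factor separately, then convolve coefficients.
[x^0] = 0;  [x^1] = 1;  [x^2] = 0;  [x^3] = -13/3;  [x^4] = 0;  [x^5] = 79/30.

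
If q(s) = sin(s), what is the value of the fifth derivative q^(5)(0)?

1

Differentiate repeatedly and evaluate at the center.
The coefficient of s^5 in the expansion is 1/120, so q^(5)(0) = 5! * (1/120) = 1.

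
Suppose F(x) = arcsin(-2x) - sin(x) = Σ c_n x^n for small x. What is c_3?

-7/6

Expand each term separately and add.
F(0) = 0
F′(0) = -3
F′′(0) = 0
F′′′(0) = -7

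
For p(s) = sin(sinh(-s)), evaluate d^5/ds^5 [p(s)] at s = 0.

8

Let u equal the inner series; expand the outer function in u and truncate.
The coefficient of s^5 in the expansion is 1/15, so p^(5)(0) = 5! * (1/15) = 8.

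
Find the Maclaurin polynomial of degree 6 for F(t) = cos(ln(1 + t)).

Plug the Maclaurin series of the inner function into that of the outer and collect terms.

-19*t^6/72 + t^5/3 - 5*t^4/12 + t^3/2 - t^2/2 + 1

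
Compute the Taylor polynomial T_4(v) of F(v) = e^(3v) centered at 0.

27*v^4/8 + 9*v^3/2 + 9*v^2/2 + 3*v + 1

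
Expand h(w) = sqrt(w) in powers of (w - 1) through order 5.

7*(w - 1)^5/256 - 5*(w - 1)^4/128 + (w - 1)^3/16 - (w - 1)^2/8 + (w - 1)/2 + 1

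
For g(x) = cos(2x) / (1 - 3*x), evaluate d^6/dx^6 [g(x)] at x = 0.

Multiply the numerator's expansion by the denominator's geometric series.
The coefficient of x^6 in the expansion is 25781/45, so g^(6)(0) = 6! * (25781/45) = 412496.

412496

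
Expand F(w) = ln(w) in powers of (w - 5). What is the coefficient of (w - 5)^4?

F(5) = ln(5)
F′(5) = 1/5
F′′(5) = -1/25
F′′′(5) = 2/125
F^(4)(5) = -6/625

-1/2500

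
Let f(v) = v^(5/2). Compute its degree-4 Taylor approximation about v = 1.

f(1) = 1
f′(1) = 5/2
f′′(1) = 15/4
f′′′(1) = 15/8
f^(4)(1) = -15/16

-5*(v - 1)^4/128 + 5*(v - 1)^3/16 + 15*(v - 1)^2/8 + 5*(v - 1)/2 + 1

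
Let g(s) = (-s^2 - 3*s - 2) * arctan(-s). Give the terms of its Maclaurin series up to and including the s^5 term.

Shift and add copies of the series according to the polynomial's terms.
g(0) = 0
g′(0) = 2
g′′(0) = 6
g′′′(0) = 2
g^(4)(0) = -24
g^(5)(0) = 8
Then c_k = g^(k)(0)/k! gives each Taylor coefficient.

s^5/15 - s^4 + s^3/3 + 3*s^2 + 2*s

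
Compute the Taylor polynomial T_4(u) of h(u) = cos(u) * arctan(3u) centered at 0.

-21*u^3/2 + 3*u

Multiply the two series term by term and collect like powers.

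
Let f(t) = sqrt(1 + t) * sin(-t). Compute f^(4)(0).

1/2

Write out both Maclaurin series and multiply, keeping only the needed powers.
The coefficient of t^4 in the expansion is 1/48, so f^(4)(0) = 4! * (1/48) = 1/2.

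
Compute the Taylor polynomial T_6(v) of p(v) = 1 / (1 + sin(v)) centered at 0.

17*v^6/45 - 61*v^5/120 + 2*v^4/3 - 5*v^3/6 + v^2 - v + 1

Write 1/(1+u) = 1 - u + u^2 - u^3 + ... and substitute the series for u.
p(0) = 1
p′(0) = -1
p′′(0) = 2
p′′′(0) = -5
p^(4)(0) = 16
p^(5)(0) = -61
p^(6)(0) = 272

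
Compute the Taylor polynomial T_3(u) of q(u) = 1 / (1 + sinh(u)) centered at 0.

-7*u^3/6 + u^2 - u + 1

Use the geometric series for the reciprocal, then substitute.
q(0) = 1
q′(0) = -1
q′′(0) = 2
q′′′(0) = -7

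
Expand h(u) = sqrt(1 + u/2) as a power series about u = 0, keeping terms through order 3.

h(0) = 1
h′(0) = 1/4
h′′(0) = -1/16
h′′′(0) = 3/64
Then c_k = h^(k)(0)/k! gives each Taylor coefficient.

u^3/128 - u^2/32 + u/4 + 1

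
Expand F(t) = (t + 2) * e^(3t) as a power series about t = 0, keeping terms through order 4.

Shift and add copies of the series according to the polynomial's terms.
F(0) = 2
F′(0) = 7
F′′(0) = 24
F′′′(0) = 81
F^(4)(0) = 270
Dividing each by k! gives the coefficients c_0, ..., c_4.

45*t^4/4 + 27*t^3/2 + 12*t^2 + 7*t + 2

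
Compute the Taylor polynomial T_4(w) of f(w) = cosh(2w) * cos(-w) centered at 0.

-7*w^4/24 + 3*w^2/2 + 1

Multiply the two series term by term and collect like powers.
f(0) = 1
f′(0) = 0
f′′(0) = 3
f′′′(0) = 0
f^(4)(0) = -7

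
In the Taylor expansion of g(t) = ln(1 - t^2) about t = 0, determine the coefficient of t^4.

-1/2

Differentiate repeatedly and evaluate at the center.
g(0) = 0
g′(0) = 0
g′′(0) = -2
g′′′(0) = 0
g^(4)(0) = -12
Dividing each by k! gives the coefficients c_0, ..., c_4.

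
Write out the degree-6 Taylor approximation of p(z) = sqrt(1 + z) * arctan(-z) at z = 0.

-409*z^6/3840 - 389*z^5/1920 + 5*z^4/48 + 11*z^3/24 - z^2/2 - z

Write out both Maclaurin series and multiply, keeping only the needed powers.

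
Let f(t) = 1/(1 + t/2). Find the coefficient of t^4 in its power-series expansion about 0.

1/16

[t^0] = 1;  [t^1] = -1/2;  [t^2] = 1/4;  [t^3] = -1/8;  [t^4] = 1/16.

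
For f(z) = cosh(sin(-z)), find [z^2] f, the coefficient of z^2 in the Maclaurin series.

Compose series: expand the inner function first, then feed it into the outer expansion.

1/2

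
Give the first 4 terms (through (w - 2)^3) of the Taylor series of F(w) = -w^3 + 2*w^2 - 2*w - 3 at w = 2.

-(w - 2)^3 - 4*(w - 2)^2 - 6*(w - 2) - 7

Differentiate repeatedly and evaluate at the center.
F(2) = -7
F′(2) = -6
F′′(2) = -8
F′′′(2) = -6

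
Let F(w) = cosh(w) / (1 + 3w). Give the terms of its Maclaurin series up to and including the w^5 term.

Write out both Maclaurin series and multiply, keeping only the needed powers.
F(0) = 1
F′(0) = -3
F′′(0) = 19
F′′′(0) = -171
F^(4)(0) = 2053
F^(5)(0) = -30795

-2053*w^5/8 + 2053*w^4/24 - 57*w^3/2 + 19*w^2/2 - 3*w + 1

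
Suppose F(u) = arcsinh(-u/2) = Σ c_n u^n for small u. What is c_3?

1/48

Apply the Taylor formula c_k = f^(k)(a)/k!.
[u^0] = 0;  [u^1] = -1/2;  [u^2] = 0;  [u^3] = 1/48.
So c_3 = F′′′(0)/3! = 1/48.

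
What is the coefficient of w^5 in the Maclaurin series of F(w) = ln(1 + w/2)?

Compute the successive derivatives at the expansion point and divide by k!.
F(0) = 0
F′(0) = 1/2
F′′(0) = -1/4
F′′′(0) = 1/4
F^(4)(0) = -3/8
F^(5)(0) = 3/4
Then c_k = F^(k)(0)/k! gives each Taylor coefficient.

1/160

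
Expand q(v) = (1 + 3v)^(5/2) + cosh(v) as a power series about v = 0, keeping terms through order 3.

Expand each term separately and add.
[v^0] = 2;  [v^1] = 15/2;  [v^2] = 139/8;  [v^3] = 135/16.

135*v^3/16 + 139*v^2/8 + 15*v/2 + 2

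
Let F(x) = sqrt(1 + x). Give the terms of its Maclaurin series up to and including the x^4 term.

-5*x^4/128 + x^3/16 - x^2/8 + x/2 + 1

[x^0] = 1;  [x^1] = 1/2;  [x^2] = -1/8;  [x^3] = 1/16;  [x^4] = -5/128.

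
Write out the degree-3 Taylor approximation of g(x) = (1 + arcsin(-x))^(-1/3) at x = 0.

Substitute the inner expansion into the outer series and collect powers.
[x^0] = 1;  [x^1] = 1/3;  [x^2] = 2/9;  [x^3] = 37/162.

37*x^3/162 + 2*x^2/9 + x/3 + 1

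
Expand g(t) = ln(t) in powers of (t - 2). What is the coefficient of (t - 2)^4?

-1/64

[(t - 2)^0] = ln(2);  [(t - 2)^1] = 1/2;  [(t - 2)^2] = -1/8;  [(t - 2)^3] = 1/24;  [(t - 2)^4] = -1/64.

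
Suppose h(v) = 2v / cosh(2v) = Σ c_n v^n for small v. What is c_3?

Invert the denominator's series and multiply.

-4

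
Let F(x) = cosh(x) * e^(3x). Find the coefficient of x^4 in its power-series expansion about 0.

Write out both Maclaurin series and multiply, keeping only the needed powers.
F(0) = 1
F′(0) = 3
F′′(0) = 10
F′′′(0) = 36
F^(4)(0) = 136
The Taylor polynomial is Σ F^(k)(0)/k! · x^k.

17/3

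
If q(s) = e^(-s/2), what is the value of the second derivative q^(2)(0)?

Apply the Taylor formula c_k = f^(k)(a)/k!.
The coefficient of s^2 in the expansion is 1/8, so q′′(0) = 2! * (1/8) = 1/4.

1/4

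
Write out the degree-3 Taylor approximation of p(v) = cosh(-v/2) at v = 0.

v^2/8 + 1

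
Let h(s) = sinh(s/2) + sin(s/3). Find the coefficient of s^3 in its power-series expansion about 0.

19/1296

Expand each term separately and add.
[s^0] = 0;  [s^1] = 5/6;  [s^2] = 0;  [s^3] = 19/1296.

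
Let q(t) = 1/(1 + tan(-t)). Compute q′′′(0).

8

Substitute the inner expansion into the outer series and collect powers.
The coefficient of t^3 in the expansion is 4/3, so q′′′(0) = 3! * (4/3) = 8.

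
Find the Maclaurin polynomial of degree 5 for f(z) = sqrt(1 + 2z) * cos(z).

Multiply the two series term by term and collect like powers.
[z^0] = 1;  [z^1] = 1;  [z^2] = -1;  [z^3] = 0;  [z^4] = -1/3;  [z^5] = 2/3.

2*z^5/3 - z^4/3 - z^2 + z + 1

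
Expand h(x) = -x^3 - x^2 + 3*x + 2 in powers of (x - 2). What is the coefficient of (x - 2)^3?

-1

Apply the Taylor formula c_k = f^(k)(a)/k!.
h(2) = -4
h′(2) = -13
h′′(2) = -14
h′′′(2) = -6
So c_3 = h′′′(2)/3! = -1.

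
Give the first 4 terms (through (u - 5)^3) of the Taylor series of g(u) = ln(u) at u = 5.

g(5) = ln(5)
g′(5) = 1/5
g′′(5) = -1/25
g′′′(5) = 2/125

(u - 5)^3/375 - (u - 5)^2/50 + (u - 5)/5 + ln(5)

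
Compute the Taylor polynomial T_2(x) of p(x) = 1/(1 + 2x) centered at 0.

4*x^2 - 2*x + 1

p(0) = 1
p′(0) = -2
p′′(0) = 8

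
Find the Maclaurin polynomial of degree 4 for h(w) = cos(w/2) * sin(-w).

Multiply the two series term by term and collect like powers.
[w^0] = 0;  [w^1] = -1;  [w^2] = 0;  [w^3] = 7/24;  [w^4] = 0.

7*w^3/24 - w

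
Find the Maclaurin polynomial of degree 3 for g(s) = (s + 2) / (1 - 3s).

Shift and add copies of the series according to the polynomial's terms.
[s^0] = 2;  [s^1] = 7;  [s^2] = 21;  [s^3] = 63.

63*s^3 + 21*s^2 + 7*s + 2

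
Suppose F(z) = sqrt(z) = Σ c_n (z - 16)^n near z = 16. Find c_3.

1/16384

Use the known series and substitute for the argument.
F(16) = 4
F′(16) = 1/8
F′′(16) = -1/256
F′′′(16) = 3/8192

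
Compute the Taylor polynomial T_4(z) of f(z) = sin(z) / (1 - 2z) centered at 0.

23*z^4/3 + 23*z^3/6 + 2*z^2 + z

Take the Cauchy product of the two expansions.
[z^0] = 0;  [z^1] = 1;  [z^2] = 2;  [z^3] = 23/6;  [z^4] = 23/3.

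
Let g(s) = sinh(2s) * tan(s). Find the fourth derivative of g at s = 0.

Take the Cauchy product of the two expansions.
The coefficient of s^4 in the expansion is 2, so g^(4)(0) = 4! * (2) = 48.

48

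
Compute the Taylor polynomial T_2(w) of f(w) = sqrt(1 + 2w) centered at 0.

-w^2/2 + w + 1

f(0) = 1
f′(0) = 1
f′′(0) = -1
The Taylor polynomial is Σ f^(k)(0)/k! · w^k.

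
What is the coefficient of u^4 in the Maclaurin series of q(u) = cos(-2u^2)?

-2

q(0) = 1
q′(0) = 0
q′′(0) = 0
q′′′(0) = 0
q^(4)(0) = -48
So c_4 = q^(4)(0)/4! = -2.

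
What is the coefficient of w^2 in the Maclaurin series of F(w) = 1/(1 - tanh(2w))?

4

Plug the Maclaurin series of the inner function into that of the outer and collect terms.
F(0) = 1
F′(0) = 2
F′′(0) = 8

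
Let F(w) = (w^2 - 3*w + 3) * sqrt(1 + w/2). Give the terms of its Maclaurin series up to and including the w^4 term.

Multiply each power in the prefactor through the base expansion.
F(0) = 3
F′(0) = -9/4
F′′(0) = 5/16
F′′′(0) = 141/64
F^(4)(0) = -381/256

-127*w^4/2048 + 47*w^3/128 + 5*w^2/32 - 9*w/4 + 3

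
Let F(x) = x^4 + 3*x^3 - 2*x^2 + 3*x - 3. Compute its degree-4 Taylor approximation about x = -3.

(x + 3)^4 - 9*(x + 3)^3 + 25*(x + 3)^2 - 12*(x + 3) - 30

[(x + 3)^0] = -30;  [(x + 3)^1] = -12;  [(x + 3)^2] = 25;  [(x + 3)^3] = -9;  [(x + 3)^4] = 1.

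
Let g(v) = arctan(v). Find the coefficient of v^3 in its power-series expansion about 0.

g(0) = 0
g′(0) = 1
g′′(0) = 0
g′′′(0) = -2
So c_3 = g′′′(0)/3! = -1/3.

-1/3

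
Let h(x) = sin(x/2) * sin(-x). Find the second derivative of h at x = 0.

Write out both Maclaurin series and multiply, keeping only the needed powers.
The coefficient of x^2 in the expansion is -1/2, so h′′(0) = 2! * (-1/2) = -1.

-1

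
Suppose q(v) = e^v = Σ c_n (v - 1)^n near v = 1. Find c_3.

e/6

q(1) = e
q′(1) = e
q′′(1) = e
q′′′(1) = e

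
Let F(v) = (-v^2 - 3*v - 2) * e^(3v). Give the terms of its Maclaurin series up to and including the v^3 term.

Distribute the polynomial across the series and collect like powers.
[v^0] = -2;  [v^1] = -9;  [v^2] = -19;  [v^3] = -51/2.

-51*v^3/2 - 19*v^2 - 9*v - 2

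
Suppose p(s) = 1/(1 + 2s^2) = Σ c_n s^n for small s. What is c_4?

4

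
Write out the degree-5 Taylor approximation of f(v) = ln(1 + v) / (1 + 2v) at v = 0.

661*v^5/30 - 131*v^4/12 + 16*v^3/3 - 5*v^2/2 + v

Multiply the two series term by term and collect like powers.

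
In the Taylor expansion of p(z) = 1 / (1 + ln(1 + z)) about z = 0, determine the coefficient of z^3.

Use the geometric series for the reciprocal, then substitute.
p(0) = 1
p′(0) = -1
p′′(0) = 3
p′′′(0) = -14

-7/3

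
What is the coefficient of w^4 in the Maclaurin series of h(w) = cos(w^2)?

-1/2

Differentiate repeatedly and evaluate at the center.
h(0) = 1
h′(0) = 0
h′′(0) = 0
h′′′(0) = 0
h^(4)(0) = -12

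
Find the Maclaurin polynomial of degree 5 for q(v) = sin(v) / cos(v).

2*v^5/15 + v^3/3 + v

Write the quotient as an unknown series and match coefficients against numerator = denominator · series.
[v^0] = 0;  [v^1] = 1;  [v^2] = 0;  [v^3] = 1/3;  [v^4] = 0;  [v^5] = 2/15.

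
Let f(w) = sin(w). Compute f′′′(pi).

The coefficient of (w - pi)^3 in the expansion is 1/6, so f′′′(pi) = 3! * (1/6) = 1.

1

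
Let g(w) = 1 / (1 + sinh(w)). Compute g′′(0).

Use the geometric series for the reciprocal, then substitute.
The coefficient of w^2 in the expansion is 1, so g′′(0) = 2! * (1) = 2.

2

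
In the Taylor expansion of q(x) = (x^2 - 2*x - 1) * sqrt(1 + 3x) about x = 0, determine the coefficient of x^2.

-7/8

Shift and add copies of the series according to the polynomial's terms.
q(0) = -1
q′(0) = -7/2
q′′(0) = -7/4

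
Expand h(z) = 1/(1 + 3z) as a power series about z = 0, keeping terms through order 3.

h(0) = 1
h′(0) = -3
h′′(0) = 18
h′′′(0) = -162
The Taylor polynomial is Σ h^(k)(0)/k! · z^k.

-27*z^3 + 9*z^2 - 3*z + 1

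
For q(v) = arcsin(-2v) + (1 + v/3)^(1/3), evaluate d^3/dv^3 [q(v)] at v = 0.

Expand each term separately and add.
From the series, [v^3] q = -2911/2187; multiply by 3! = 6 to get -5822/729.

-5822/729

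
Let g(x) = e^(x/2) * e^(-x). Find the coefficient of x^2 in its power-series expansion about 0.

Expand each factor separately, then convolve coefficients.
g(0) = 1
g′(0) = -1/2
g′′(0) = 1/4
So c_2 = g′′(0)/2! = 1/8.

1/8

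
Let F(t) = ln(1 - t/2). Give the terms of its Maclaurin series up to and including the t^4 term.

[t^0] = 0;  [t^1] = -1/2;  [t^2] = -1/8;  [t^3] = -1/24;  [t^4] = -1/64.

-t^4/64 - t^3/24 - t^2/8 - t/2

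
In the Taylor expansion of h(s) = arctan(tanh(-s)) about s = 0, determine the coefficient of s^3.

Compose series: expand the inner function first, then feed it into the outer expansion.

2/3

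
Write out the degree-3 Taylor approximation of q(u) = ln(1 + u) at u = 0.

Apply the Taylor formula c_k = f^(k)(a)/k!.
[u^0] = 0;  [u^1] = 1;  [u^2] = -1/2;  [u^3] = 1/3.

u^3/3 - u^2/2 + u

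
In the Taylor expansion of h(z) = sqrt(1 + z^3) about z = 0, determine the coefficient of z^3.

1/2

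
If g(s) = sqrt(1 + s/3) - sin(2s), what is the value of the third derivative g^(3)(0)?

Combine the two series term by term.
The coefficient of s^3 in the expansion is 577/432, so g′′′(0) = 3! * (577/432) = 577/72.

577/72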